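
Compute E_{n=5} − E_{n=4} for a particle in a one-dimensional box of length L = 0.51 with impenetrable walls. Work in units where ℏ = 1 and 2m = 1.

E_n = n²π²ℏ²/(2mL²), so ΔE = (5² − 4²) π²ℏ²/(2mL²).
ΔE = 9 × π² / (2 × 0.5 × 0.51²) = 341.5.

ΔE = 342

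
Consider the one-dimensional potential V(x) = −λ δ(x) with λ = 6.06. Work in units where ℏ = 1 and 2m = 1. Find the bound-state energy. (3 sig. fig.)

The bound state is ψ(x) = √κ e^{−κ|x|}. The derivative jump ψ'(0⁺) − ψ'(0⁻) = −(2mλ/ℏ²)ψ(0) fixes κ = mλ/ℏ² = 3.030.
Then E = −ℏ²κ²/(2m) = −mλ²/(2ℏ²) = -9.181.

E = -9.18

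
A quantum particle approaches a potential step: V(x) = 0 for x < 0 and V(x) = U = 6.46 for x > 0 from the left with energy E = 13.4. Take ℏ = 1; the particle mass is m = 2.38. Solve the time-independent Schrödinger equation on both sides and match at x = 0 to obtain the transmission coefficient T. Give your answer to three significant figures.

T = 0.973

On each side the TISE gives plane waves with k = √(2m(E − V))/ℏ: k₁ = √(2·2.38·13.4) = 7.986, k₂ = √(2·2.38·6.94) = 5.748.
Matching ψ and ψ′ at x = 0 gives r = (k₁ − k₂)/(k₁ + k₂), so R = r² = 0.02658 and T = 1 − R = 0.9734.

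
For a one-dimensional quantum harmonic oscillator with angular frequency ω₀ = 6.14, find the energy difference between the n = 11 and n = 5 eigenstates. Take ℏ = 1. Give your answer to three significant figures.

ΔE = 36.8

E_n = ℏω₀(n + ½), so ΔE = (11 − 5) ℏω₀ = 6 × 6.14 = 36.84.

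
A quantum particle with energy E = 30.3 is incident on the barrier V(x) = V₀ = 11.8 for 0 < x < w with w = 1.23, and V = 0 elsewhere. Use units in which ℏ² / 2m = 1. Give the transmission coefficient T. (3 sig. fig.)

Above the barrier the interior wavenumber is k₂ = √(2m(E − V₀))/ℏ = 4.301, giving phase k₂w = 5.290.
T = [1 + V₀² sin²(k₂w) / (4E(E − V₀))]⁻¹ = 1/1.044 = 0.958.

T = 0.958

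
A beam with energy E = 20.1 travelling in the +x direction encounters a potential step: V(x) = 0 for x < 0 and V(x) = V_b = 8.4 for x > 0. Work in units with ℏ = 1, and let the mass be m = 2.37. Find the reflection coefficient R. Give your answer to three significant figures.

The wavenumbers are k₁ = √(2mE)/ℏ = 9.761 on the left and k₂ = √(2m(E − V_b))/ℏ = 7.447 on the right.
Matching ψ and ψ′ at x = 0 gives r = (k₁ − k₂)/(k₁ + k₂), so R = r² = 0.01808 and T = 1 − R = 0.9819.

R = 0.0181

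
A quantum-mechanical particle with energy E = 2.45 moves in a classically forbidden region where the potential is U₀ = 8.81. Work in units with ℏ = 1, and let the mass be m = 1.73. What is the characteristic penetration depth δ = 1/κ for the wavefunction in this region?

Since E < U₀ the TISE in this region is ψ'' = κ²ψ with κ = √(2m(U₀ − E))/ℏ.
κ = √(2 × 1.73 × 6.36) = 4.691. The penetration depth is δ = 1/κ = 0.213.

δ = 0.213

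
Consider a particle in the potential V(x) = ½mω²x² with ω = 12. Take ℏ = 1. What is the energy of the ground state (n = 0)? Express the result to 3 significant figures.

E = 6.00

Using E_n = (n + ½)ℏω: E_0 = 0.5 × 12 = 6.000.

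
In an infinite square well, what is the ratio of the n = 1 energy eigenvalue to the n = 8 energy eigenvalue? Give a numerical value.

E_n = n²π²ℏ²/(2mL²) so the ratio is n₂²/n₁² = 1/64 = 0.015625.

0.015625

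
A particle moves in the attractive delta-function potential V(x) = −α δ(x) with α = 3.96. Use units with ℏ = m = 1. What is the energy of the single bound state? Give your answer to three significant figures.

E = -7.84

For x ≠ 0 the bound state is ψ ∝ e^{−κ|x|}; integrating the TISE across the delta gives the cusp condition 2κ = 2mα/ℏ², so κ = 3.960.
Then E = −ℏ²κ²/(2m) = −mα²/(2ℏ²) = -7.841.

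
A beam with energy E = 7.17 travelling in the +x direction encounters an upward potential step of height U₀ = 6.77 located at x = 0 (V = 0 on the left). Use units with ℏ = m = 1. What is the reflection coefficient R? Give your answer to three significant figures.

The wavenumbers are k₁ = √(2mE)/ℏ = 3.787 on the left and k₂ = √(2m(E − U₀))/ℏ = 0.8944 on the right.
Continuity of ψ and ψ′ at the step yields the reflection amplitude r = (k₁ − k₂)/(k₁ + k₂) = 0.6179; thus R = |r|² = 0.3818, T = 0.6182.

R = 0.382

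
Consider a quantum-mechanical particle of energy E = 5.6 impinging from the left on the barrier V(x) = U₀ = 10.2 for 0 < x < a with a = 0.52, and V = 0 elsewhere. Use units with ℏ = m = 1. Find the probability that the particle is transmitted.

E < U₀: inside the barrier ψ ∝ e^{±κx} with κ = √(2m(U₀ − E))/ℏ = 3.033.
κa = 1.577, sinh(κa) = 2.318.
Matching ψ, ψ′ at both faces gives T = [1 + U₀² sinh²(κa) / (4E(U₀ − E))]⁻¹ = 1/6.423 = 0.156.

T = 0.156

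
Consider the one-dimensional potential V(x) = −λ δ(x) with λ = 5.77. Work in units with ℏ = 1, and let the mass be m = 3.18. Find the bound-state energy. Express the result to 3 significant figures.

E = -52.9

The bound state is ψ(x) = √κ e^{−κ|x|}. The derivative jump ψ'(0⁺) − ψ'(0⁻) = −(2mλ/ℏ²)ψ(0) fixes κ = mλ/ℏ² = 18.35.
Then E = −ℏ²κ²/(2m) = −mλ²/(2ℏ²) = -52.94.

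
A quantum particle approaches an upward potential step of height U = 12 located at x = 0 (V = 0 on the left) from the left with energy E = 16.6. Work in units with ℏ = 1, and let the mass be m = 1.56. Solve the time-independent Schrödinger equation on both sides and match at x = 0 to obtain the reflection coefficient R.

R = 0.0963

On each side the TISE gives plane waves with k = √(2m(E − V))/ℏ: k₁ = √(2·1.56·16.6) = 7.197, k₂ = √(2·1.56·4.6) = 3.788.
Continuity of ψ and ψ′ at the step yields the reflection amplitude r = (k₁ − k₂)/(k₁ + k₂) = 0.3103; thus R = |r|² = 0.09626, T = 0.9037.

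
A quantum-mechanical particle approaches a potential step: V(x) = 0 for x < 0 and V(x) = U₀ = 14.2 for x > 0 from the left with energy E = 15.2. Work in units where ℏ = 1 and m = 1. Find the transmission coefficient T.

On each side the TISE gives plane waves with k = √(2m(E − V))/ℏ: k₁ = √(2·1·15.2) = 5.514, k₂ = √(2·1·1) = 1.414.
Matching ψ and ψ′ at x = 0 gives r = (k₁ − k₂)/(k₁ + k₂), so R = r² = 0.3501 and T = 1 − R = 0.6499.

T = 0.650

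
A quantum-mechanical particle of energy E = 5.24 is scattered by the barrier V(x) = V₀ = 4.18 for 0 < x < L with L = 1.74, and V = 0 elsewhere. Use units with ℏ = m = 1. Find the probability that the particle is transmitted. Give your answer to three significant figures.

E > V₀: inside the barrier k₂ = √(2m(E − V₀))/ℏ = 1.456, k₂L = 2.533.
Matching at both interfaces gives T⁻¹ = 1 + V₀² sin²(k₂L) / [4E(E − V₀)] = 1.257, hence T = 0.796.

T = 0.796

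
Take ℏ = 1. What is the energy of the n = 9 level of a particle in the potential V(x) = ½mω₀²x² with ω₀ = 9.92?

E = 94.2

The oscillator eigenvalues are E_n = ℏω₀(n + ½), so E_9 = 9.92 × 9.5 = 94.24.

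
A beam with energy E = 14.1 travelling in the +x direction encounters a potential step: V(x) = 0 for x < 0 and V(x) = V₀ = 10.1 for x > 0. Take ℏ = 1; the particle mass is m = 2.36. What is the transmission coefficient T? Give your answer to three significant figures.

T = 0.907

The wavenumbers are k₁ = √(2mE)/ℏ = 8.158 on the left and k₂ = √(2m(E − V₀))/ℏ = 4.345 on the right.
Continuity of ψ and ψ′ at the step yields the reflection amplitude r = (k₁ − k₂)/(k₁ + k₂) = 0.3050; thus R = |r|² = 0.09300, T = 0.9070.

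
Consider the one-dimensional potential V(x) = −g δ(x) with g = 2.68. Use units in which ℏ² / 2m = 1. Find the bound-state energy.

For x ≠ 0 the bound state is ψ ∝ e^{−κ|x|}; integrating the TISE across the delta gives the cusp condition 2κ = 2mg/ℏ², so κ = 1.340.
Then E = −ℏ²κ²/(2m) = −mg²/(2ℏ²) = -1.796.

E = -1.80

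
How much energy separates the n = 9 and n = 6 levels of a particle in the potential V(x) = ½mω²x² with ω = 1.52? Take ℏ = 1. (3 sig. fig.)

ΔE = 4.56

E_n = ℏω(n + ½), so ΔE = (9 − 6) ℏω = 3 × 1.52 = 4.560.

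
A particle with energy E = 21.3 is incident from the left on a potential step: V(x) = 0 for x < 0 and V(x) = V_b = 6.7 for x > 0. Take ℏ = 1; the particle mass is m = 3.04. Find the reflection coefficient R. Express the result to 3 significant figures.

R = 0.00886

On each side the TISE gives plane waves with k = √(2m(E − V))/ℏ: k₁ = √(2·3.04·21.3) = 11.38, k₂ = √(2·3.04·14.6) = 9.422.
Continuity of ψ and ψ′ at the step yields the reflection amplitude r = (k₁ − k₂)/(k₁ + k₂) = 0.09414; thus R = |r|² = 0.008863, T = 0.9911.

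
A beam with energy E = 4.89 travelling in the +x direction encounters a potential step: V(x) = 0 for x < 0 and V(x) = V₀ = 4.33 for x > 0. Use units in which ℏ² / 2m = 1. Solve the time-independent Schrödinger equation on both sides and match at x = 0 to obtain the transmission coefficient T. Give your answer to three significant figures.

T = 0.756

On each side the TISE gives plane waves with k = √(2m(E − V))/ℏ: k₁ = √(2·½·4.89) = 2.211, k₂ = √(2·½·0.56) = 0.7483.
Matching ψ and ψ′ at x = 0 gives r = (k₁ − k₂)/(k₁ + k₂), so R = r² = 0.2443 and T = 1 − R = 0.7557.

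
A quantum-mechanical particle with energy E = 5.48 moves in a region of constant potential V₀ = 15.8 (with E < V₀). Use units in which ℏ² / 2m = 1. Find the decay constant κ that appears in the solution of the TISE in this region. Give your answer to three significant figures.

Since E < V₀ the TISE in this region is ψ'' = κ²ψ with κ = √(2m(V₀ − E))/ℏ.
κ = √(2 × 0.5 × 10.32) = 3.212.

κ = 3.21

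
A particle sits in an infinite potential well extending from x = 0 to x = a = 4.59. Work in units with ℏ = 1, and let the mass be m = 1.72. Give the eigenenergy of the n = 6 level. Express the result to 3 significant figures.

Requiring ψ(0) = ψ(a) = 0 quantises k = nπ/a, hence E_n = ℏ²k²/2m = n²π²ℏ²/(2ma²).
E_6 = 6² × π² / (2 × 1.72 × 4.59²) = 4.903.

E = 4.90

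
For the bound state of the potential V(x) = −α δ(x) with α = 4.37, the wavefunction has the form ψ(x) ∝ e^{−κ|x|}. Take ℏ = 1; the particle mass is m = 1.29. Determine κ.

κ = 5.64

Integrate −(ℏ²/2m)ψ'' − αδ(x)ψ = Eψ from −ε to +ε: the ψ'' term gives ψ'(0⁺) − ψ'(0⁻) and the δ term gives −(2mα/ℏ²)ψ(0).
With ψ ∝ e^{−κ|x|} this yields −2κ = −2mα/ℏ², so κ = mα/ℏ² = 5.637.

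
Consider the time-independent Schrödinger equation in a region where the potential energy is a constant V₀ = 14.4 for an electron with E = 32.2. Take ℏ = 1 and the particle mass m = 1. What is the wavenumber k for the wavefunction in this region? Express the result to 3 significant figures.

With E > V₀ the solution is oscillatory, ψ ∝ e^{±ikx} with k = √(2m(E − V₀))/ℏ.
k = √(2 × 1 × 17.8) = 5.967.

k = 5.97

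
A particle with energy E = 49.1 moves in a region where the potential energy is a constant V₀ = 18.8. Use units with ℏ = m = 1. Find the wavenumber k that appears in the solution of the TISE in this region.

With E > V₀ the solution is oscillatory, ψ ∝ e^{±ikx} with k = √(2m(E − V₀))/ℏ.
k = √(2 × 1 × 30.3) = 7.785.

k = 7.78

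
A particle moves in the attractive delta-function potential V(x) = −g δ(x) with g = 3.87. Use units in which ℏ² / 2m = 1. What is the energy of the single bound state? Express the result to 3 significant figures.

E = -3.74

For x ≠ 0 the bound state is ψ ∝ e^{−κ|x|}; integrating the TISE across the delta gives the cusp condition 2κ = 2mg/ℏ², so κ = 1.935.
Then E = −ℏ²κ²/(2m) = −mg²/(2ℏ²) = -3.744.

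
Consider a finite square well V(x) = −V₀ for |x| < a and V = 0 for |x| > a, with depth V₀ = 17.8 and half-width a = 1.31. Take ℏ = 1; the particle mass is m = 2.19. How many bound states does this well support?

The dimensionless depth is z₀ = a√(2mV₀)/ℏ = 1.31 × √(77.96) = 11.57.
The even/odd transcendental equations gain one root per π/2 in z₀, giving N = 1 + ⌊2z₀/π⌋ = 1 + ⌊7.364⌋ = 8.

N = 8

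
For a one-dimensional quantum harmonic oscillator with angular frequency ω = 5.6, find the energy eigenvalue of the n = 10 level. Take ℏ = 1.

The oscillator eigenvalues are E_n = ℏω(n + ½), so E_10 = 5.6 × 10.5 = 58.80.

E = 58.8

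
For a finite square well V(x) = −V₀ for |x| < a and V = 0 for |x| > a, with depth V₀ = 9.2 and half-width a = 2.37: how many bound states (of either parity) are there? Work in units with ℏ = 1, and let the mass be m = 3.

N = 12

The dimensionless depth is z₀ = a√(2mV₀)/ℏ = 2.37 × √(55.20) = 17.61.
A new bound state (alternating even/odd) appears each time z₀ passes a multiple of π/2, so N = ⌊2z₀/π⌋ + 1 = ⌊11.21⌋ + 1 = 12.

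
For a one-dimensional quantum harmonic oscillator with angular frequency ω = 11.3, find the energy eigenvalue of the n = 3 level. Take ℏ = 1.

The oscillator eigenvalues are E_n = ℏω(n + ½), so E_3 = 11.3 × 3.5 = 39.55.

E = 39.6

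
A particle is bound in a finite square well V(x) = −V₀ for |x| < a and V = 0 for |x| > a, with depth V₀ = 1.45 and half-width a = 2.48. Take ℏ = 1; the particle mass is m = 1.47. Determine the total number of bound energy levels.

N = 4

The dimensionless depth is z₀ = a√(2mV₀)/ℏ = 2.48 × √(4.263) = 5.120.
A new bound state (alternating even/odd) appears each time z₀ passes a multiple of π/2, so N = ⌊2z₀/π⌋ + 1 = ⌊3.260⌋ + 1 = 4.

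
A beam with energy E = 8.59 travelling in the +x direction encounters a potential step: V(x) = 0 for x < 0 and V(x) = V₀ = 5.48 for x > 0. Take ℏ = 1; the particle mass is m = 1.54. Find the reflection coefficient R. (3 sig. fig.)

The wavenumbers are k₁ = √(2mE)/ℏ = 5.144 on the left and k₂ = √(2m(E − V₀))/ℏ = 3.095 on the right.
Matching ψ and ψ′ at x = 0 gives r = (k₁ − k₂)/(k₁ + k₂), so R = r² = 0.06184 and T = 1 − R = 0.9382.

R = 0.0618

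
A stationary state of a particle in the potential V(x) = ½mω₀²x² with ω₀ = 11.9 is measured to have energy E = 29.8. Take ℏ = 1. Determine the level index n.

E_n = ℏω₀(n + ½) ⇒ n = E/(ℏω₀) − ½ = 29.8/11.9 − 0.5 = 2.004 → n = 2.

n = 2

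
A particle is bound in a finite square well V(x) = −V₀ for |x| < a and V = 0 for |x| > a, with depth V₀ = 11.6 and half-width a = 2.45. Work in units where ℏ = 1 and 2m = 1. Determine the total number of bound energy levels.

N = 6

Define the well-strength parameter z₀ = (a/ℏ)√(2mV₀) = 2.45 × √(2·0.5·11.6) = 8.344.
The even/odd transcendental equations gain one root per π/2 in z₀, giving N = 1 + ⌊2z₀/π⌋ = 1 + ⌊5.312⌋ = 6.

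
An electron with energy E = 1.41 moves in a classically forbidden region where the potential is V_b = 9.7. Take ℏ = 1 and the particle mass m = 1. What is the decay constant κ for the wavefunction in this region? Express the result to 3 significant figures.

Since E < V_b the TISE in this region is ψ'' = κ²ψ with κ = √(2m(V_b − E))/ℏ.
κ = √(2 × 1 × 8.29) = 4.072.

κ = 4.07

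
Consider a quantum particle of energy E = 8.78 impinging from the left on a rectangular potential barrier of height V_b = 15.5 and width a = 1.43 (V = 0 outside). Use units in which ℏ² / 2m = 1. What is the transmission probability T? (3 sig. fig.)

T = 0.00237

Since E < V_b the interior solution is evanescent with decay constant κ = √(2m(V_b − E))/ℏ = 2.592.
κa = 3.707, sinh(κa) = 20.35.
The exact tunnelling result is T⁻¹ = 1 + V_b² sinh²(κa) / [4E(V_b − E)] = 422.7, so T = 0.00237.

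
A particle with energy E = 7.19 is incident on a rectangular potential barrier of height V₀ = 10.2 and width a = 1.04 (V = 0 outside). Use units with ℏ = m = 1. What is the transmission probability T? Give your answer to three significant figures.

T = 0.0201

E < V₀: inside the barrier ψ ∝ e^{±κx} with κ = √(2m(V₀ − E))/ℏ = 2.454.
κa = 2.552, sinh(κa) = 6.376.
The exact tunnelling result is T⁻¹ = 1 + V₀² sinh²(κa) / [4E(V₀ − E)] = 49.85, so T = 0.0201.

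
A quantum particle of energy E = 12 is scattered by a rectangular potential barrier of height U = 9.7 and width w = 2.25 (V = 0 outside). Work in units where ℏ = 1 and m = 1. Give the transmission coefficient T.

E > U: inside the barrier k₂ = √(2m(E − U))/ℏ = 2.145, k₂w = 4.826.
T = [1 + U² sin²(k₂w) / (4E(E − U))]⁻¹ = 1/1.841 = 0.543.

T = 0.543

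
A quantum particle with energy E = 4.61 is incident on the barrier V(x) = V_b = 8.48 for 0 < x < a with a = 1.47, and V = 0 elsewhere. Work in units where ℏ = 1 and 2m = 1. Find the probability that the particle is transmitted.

T = 0.0121

E < V_b: inside the barrier ψ ∝ e^{±κx} with κ = √(2m(V_b − E))/ℏ = 1.967.
κa = 2.892, sinh(κa) = 8.985.
The exact tunnelling result is T⁻¹ = 1 + V_b² sinh²(κa) / [4E(V_b − E)] = 82.36, so T = 0.0121.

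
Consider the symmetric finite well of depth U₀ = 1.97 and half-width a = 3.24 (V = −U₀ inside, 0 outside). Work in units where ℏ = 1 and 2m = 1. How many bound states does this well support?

The dimensionless depth is z₀ = a√(2mU₀)/ℏ = 3.24 × √(1.970) = 4.548.
The even/odd transcendental equations gain one root per π/2 in z₀, giving N = 1 + ⌊2z₀/π⌋ = 1 + ⌊2.895⌋ = 3.

N = 3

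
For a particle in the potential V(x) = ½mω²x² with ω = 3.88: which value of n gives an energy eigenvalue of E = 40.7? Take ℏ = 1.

Invert E_n = (n + ½)ℏω: n = E/ℏω − ½ = 9.990, so n = 10.

n = 10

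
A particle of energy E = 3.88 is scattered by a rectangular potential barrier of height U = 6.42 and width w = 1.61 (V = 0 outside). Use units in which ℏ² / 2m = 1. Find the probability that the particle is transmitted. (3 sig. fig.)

T = 0.0224

Since E < U the interior solution is evanescent with decay constant κ = √(2m(U − E))/ℏ = 1.594.
κw = 2.566, sinh(κw) = 6.468.
The exact tunnelling result is T⁻¹ = 1 + U² sinh²(κw) / [4E(U − E)] = 44.74, so T = 0.0224.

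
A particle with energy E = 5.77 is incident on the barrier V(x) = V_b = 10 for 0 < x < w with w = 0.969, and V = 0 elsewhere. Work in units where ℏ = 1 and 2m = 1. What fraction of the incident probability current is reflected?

R = 0.930

E < V_b: inside the barrier ψ ∝ e^{±κx} with κ = √(2m(V_b − E))/ℏ = 2.057.
κw = 1.993, sinh(κw) = 3.600.
The exact tunnelling result is T⁻¹ = 1 + V_b² sinh²(κw) / [4E(V_b − E)] = 14.28, so T = 0.0700.
R = 1 − T = 0.930.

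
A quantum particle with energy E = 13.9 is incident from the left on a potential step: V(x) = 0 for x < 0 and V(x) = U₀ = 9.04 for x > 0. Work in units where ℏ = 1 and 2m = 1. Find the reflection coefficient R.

R = 0.0660

On each side the TISE gives plane waves with k = √(2m(E − V))/ℏ: k₁ = √(2·½·13.9) = 3.728, k₂ = √(2·½·4.86) = 2.205.
Continuity of ψ and ψ′ at the step yields the reflection amplitude r = (k₁ − k₂)/(k₁ + k₂) = 0.2568; thus R = |r|² = 0.06596, T = 0.9340.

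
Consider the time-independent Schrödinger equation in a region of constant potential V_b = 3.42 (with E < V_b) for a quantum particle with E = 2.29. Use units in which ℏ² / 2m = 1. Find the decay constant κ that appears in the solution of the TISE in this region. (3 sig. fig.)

Since E < V_b the TISE in this region is ψ'' = κ²ψ with κ = √(2m(V_b − E))/ℏ.
κ = √(2 × 0.5 × 1.13) = 1.063.

κ = 1.06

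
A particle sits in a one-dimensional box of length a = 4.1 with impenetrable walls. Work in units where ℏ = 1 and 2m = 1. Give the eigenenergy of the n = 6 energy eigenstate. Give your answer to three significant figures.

E = 21.1

The infinite-well eigenfunctions ψ_n = √(2/a) sin(nπx/a) vanish at both walls, giving E_n = n²π²ℏ²/(2ma²).
E_6 = 6² × π² / (2 × 0.5 × 4.1²) = 21.14.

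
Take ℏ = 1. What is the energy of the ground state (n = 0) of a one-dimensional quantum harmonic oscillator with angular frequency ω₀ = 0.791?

E = 0.396

The oscillator eigenvalues are E_n = ℏω₀(n + ½), so E_0 = 0.791 × 0.5 = 0.3955.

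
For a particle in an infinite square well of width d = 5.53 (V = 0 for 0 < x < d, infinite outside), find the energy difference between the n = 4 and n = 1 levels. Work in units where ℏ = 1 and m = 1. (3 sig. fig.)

ΔE = 2.42

E_n = n²π²ℏ²/(2md²), so ΔE = (4² − 1²) π²ℏ²/(2md²).
ΔE = 15 × π² / (2 × 1 × 5.53²) = 2.421.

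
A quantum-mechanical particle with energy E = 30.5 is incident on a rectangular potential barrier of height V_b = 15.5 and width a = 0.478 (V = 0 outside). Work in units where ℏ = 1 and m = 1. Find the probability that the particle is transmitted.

T = 0.968

Above the barrier the interior wavenumber is k₂ = √(2m(E − V_b))/ℏ = 5.477, giving phase k₂a = 2.618.
Matching at both interfaces gives T⁻¹ = 1 + V_b² sin²(k₂a) / [4E(E − V_b)] = 1.033, hence T = 0.968.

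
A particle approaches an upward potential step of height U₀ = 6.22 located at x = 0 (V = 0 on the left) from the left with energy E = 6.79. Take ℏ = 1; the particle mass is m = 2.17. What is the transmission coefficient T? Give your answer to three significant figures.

On each side the TISE gives plane waves with k = √(2m(E − V))/ℏ: k₁ = √(2·2.17·6.79) = 5.428, k₂ = √(2·2.17·0.57) = 1.573.
Matching ψ and ψ′ at x = 0 gives r = (k₁ − k₂)/(k₁ + k₂), so R = r² = 0.3033 and T = 1 − R = 0.6967.

T = 0.697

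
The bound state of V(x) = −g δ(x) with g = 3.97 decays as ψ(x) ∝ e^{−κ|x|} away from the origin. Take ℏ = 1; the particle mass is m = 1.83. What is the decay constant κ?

Integrating the TISE across x = 0 gives the cusp condition ψ'(0⁺) − ψ'(0⁻) = −(2mg/ℏ²)ψ(0).
With ψ ∝ e^{−κ|x|} this yields −2κ = −2mg/ℏ², so κ = mg/ℏ² = 7.265.

κ = 7.27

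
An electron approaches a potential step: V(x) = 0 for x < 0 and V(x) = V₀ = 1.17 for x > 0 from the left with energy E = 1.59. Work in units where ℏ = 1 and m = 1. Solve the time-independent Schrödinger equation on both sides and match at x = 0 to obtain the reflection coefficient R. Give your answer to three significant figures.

The wavenumbers are k₁ = √(2mE)/ℏ = 1.783 on the left and k₂ = √(2m(E − V₀))/ℏ = 0.9165 on the right.
Continuity of ψ and ψ′ at the step yields the reflection amplitude r = (k₁ − k₂)/(k₁ + k₂) = 0.3210; thus R = |r|² = 0.1031, T = 0.8969.

R = 0.103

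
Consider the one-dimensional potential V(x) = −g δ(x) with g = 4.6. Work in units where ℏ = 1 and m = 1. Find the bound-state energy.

For x ≠ 0 the bound state is ψ ∝ e^{−κ|x|}; integrating the TISE across the delta gives the cusp condition 2κ = 2mg/ℏ², so κ = 4.600.
Then E = −ℏ²κ²/(2m) = −mg²/(2ℏ²) = -10.58.

E = -10.6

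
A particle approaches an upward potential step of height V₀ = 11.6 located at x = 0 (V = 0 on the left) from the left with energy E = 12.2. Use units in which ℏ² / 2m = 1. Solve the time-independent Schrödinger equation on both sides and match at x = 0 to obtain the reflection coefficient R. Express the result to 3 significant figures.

R = 0.406

On each side the TISE gives plane waves with k = √(2m(E − V))/ℏ: k₁ = √(2·½·12.2) = 3.493, k₂ = √(2·½·0.6) = 0.7746.
Matching ψ and ψ′ at x = 0 gives r = (k₁ − k₂)/(k₁ + k₂), so R = r² = 0.4057 and T = 1 − R = 0.5943.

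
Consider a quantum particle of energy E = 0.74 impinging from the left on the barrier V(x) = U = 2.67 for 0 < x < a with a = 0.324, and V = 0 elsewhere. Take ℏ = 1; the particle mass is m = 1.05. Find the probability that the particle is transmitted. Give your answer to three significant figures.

Since E < U the interior solution is evanescent with decay constant κ = √(2m(U − E))/ℏ = 2.013.
κa = 0.6523, sinh(κa) = 0.6995.
Matching ψ, ψ′ at both faces gives T = [1 + U² sinh²(κa) / (4E(U − E))]⁻¹ = 1/1.611 = 0.621.

T = 0.621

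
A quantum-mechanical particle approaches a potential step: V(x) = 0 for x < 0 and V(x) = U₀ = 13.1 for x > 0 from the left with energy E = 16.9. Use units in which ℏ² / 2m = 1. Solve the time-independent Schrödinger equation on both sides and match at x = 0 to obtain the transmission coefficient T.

The wavenumbers are k₁ = √(2mE)/ℏ = 4.111 on the left and k₂ = √(2m(E − U₀))/ℏ = 1.949 on the right.
Matching ψ and ψ′ at x = 0 gives r = (k₁ − k₂)/(k₁ + k₂), so R = r² = 0.1272 and T = 1 − R = 0.8728.

T = 0.873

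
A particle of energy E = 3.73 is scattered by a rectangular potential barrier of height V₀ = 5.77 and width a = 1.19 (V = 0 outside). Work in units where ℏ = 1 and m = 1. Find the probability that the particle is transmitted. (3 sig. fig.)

Since E < V₀ the interior solution is evanescent with decay constant κ = √(2m(V₀ − E))/ℏ = 2.020.
κa = 2.404, sinh(κa) = 5.487.
The exact tunnelling result is T⁻¹ = 1 + V₀² sinh²(κa) / [4E(V₀ − E)] = 33.93, so T = 0.0295.

T = 0.0295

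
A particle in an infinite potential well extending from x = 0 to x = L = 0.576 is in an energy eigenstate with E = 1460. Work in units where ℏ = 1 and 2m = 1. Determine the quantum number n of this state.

For an infinite well E_n = n²π²ℏ²/(2mL²), so n = (L/πℏ)√(2mE).
n = (0.576/π) × √(2 × 0.5 × 1460) = 7.006 → n = 7.

n = 7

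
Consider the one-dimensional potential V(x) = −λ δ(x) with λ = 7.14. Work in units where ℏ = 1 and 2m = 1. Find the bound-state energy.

For x ≠ 0 the bound state is ψ ∝ e^{−κ|x|}; integrating the TISE across the delta gives the cusp condition 2κ = 2mλ/ℏ², so κ = 3.570.
Then E = −ℏ²κ²/(2m) = −mλ²/(2ℏ²) = -12.74.

E = -12.7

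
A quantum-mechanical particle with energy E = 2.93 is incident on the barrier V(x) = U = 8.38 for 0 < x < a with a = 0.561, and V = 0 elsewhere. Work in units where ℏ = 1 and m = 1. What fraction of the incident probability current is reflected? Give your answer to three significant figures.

E < U: inside the barrier ψ ∝ e^{±κx} with κ = √(2m(U − E))/ℏ = 3.302.
κa = 1.852, sinh(κa) = 3.108.
The exact tunnelling result is T⁻¹ = 1 + U² sinh²(κa) / [4E(U − E)] = 11.62, so T = 0.0860.
R = 1 − T = 0.914.

R = 0.914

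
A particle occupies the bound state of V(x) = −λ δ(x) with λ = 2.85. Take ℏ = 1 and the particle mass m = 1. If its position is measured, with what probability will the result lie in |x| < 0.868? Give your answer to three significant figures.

P = 0.993

The normalised bound state is ψ = √κ e^{−κ|x|} with κ = mλ/ℏ² = 2.850.
P(|x| < d) = ∫_{−d}^{d} κ e^{−2κ|x|} dx = 1 − e^{−2κd} = 1 − e^{−4.948} = 0.9929.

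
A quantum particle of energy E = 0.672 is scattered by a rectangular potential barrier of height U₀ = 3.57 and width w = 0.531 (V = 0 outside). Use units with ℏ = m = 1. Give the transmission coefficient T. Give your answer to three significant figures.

T = 0.182

Since E < U₀ the interior solution is evanescent with decay constant κ = √(2m(U₀ − E))/ℏ = 2.407.
κw = 1.278, sinh(κw) = 1.656.
The exact tunnelling result is T⁻¹ = 1 + U₀² sinh²(κw) / [4E(U₀ − E)] = 5.488, so T = 0.182.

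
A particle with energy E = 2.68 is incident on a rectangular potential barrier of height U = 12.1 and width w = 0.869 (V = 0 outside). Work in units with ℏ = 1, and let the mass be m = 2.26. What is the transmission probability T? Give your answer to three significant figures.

E < U: inside the barrier ψ ∝ e^{±κx} with κ = √(2m(U − E))/ℏ = 6.525.
κw = 5.670, sinh(κw) = 145.1.
The exact tunnelling result is T⁻¹ = 1 + U² sinh²(κw) / [4E(U − E)] = 30520, so T = 0.0000328.

T = 0.0000328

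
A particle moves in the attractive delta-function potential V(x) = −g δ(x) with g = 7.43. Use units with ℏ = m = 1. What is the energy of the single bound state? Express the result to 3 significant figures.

E = -27.6

For x ≠ 0 the bound state is ψ ∝ e^{−κ|x|}; integrating the TISE across the delta gives the cusp condition 2κ = 2mg/ℏ², so κ = 7.430.
Then E = −ℏ²κ²/(2m) = −mg²/(2ℏ²) = -27.60.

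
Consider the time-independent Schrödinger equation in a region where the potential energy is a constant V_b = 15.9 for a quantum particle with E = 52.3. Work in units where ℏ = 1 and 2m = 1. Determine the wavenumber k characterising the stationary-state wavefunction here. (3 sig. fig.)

With E > V_b the solution is oscillatory, ψ ∝ e^{±ikx} with k = √(2m(E − V_b))/ℏ.
k = √(2 × 0.5 × 36.4) = 6.033.

k = 6.03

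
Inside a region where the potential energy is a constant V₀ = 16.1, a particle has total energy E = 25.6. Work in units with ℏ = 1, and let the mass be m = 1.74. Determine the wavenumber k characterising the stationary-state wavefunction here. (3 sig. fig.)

With E > V₀ the solution is oscillatory, ψ ∝ e^{±ikx} with k = √(2m(E − V₀))/ℏ.
k = √(2 × 1.74 × 9.5) = 5.750.

k = 5.75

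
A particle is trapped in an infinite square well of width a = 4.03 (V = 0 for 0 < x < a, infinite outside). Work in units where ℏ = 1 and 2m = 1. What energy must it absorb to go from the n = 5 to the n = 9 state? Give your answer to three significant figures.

ΔE = 34.0

E_n = n²π²ℏ²/(2ma²), so ΔE = (9² − 5²) π²ℏ²/(2ma²).
ΔE = 56 × π² / (2 × 0.5 × 4.03²) = 34.03.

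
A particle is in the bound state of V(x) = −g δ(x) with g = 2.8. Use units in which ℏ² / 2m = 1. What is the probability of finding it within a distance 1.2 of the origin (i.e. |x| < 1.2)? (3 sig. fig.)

The normalised bound state is ψ = √κ e^{−κ|x|} with κ = mg/ℏ² = 1.400.
P(|x| < d) = ∫_{−d}^{d} κ e^{−2κ|x|} dx = 1 − e^{−2κd} = 1 − e^{−3.360} = 0.9653.

P = 0.965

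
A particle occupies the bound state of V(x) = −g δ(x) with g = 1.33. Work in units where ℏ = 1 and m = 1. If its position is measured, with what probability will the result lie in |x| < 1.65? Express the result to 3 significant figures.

P = 0.988

The normalised bound state is ψ = √κ e^{−κ|x|} with κ = mg/ℏ² = 1.330.
P(|x| < d) = ∫_{−d}^{d} κ e^{−2κ|x|} dx = 1 − e^{−2κd} = 1 − e^{−4.389} = 0.9876.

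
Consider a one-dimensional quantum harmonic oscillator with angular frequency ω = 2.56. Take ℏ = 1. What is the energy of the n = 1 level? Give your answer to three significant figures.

Using E_n = (n + ½)ℏω: E_1 = 1.5 × 2.56 = 3.840.

E = 3.84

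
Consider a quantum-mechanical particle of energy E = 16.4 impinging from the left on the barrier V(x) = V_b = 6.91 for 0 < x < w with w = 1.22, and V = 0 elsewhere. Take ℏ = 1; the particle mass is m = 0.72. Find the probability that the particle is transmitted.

T = 0.931

E > V_b: inside the barrier k₂ = √(2m(E − V_b))/ℏ = 3.697, k₂w = 4.510.
T = [1 + V_b² sin²(k₂w) / (4E(E − V_b))]⁻¹ = 1/1.074 = 0.931.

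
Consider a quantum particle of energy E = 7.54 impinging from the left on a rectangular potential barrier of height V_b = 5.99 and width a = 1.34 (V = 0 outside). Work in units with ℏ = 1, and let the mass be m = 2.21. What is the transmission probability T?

E > V_b: inside the barrier k₂ = √(2m(E − V_b))/ℏ = 2.617, k₂a = 3.507.
T = [1 + V_b² sin²(k₂a) / (4E(E − V_b))]⁻¹ = 1/1.098 = 0.911.

T = 0.911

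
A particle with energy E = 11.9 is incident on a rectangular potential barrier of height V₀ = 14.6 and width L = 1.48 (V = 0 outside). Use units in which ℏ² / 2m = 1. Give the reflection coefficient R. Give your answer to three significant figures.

R = 0.981

E < V₀: inside the barrier ψ ∝ e^{±κx} with κ = √(2m(V₀ − E))/ℏ = 1.643.
κL = 2.432, sinh(κL) = 5.646.
The exact tunnelling result is T⁻¹ = 1 + V₀² sinh²(κL) / [4E(V₀ − E)] = 53.88, so T = 0.0186.
R = 1 − T = 0.981.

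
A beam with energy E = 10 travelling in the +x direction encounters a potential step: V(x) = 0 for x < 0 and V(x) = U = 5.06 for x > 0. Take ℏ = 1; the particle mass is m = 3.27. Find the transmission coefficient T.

T = 0.970

The wavenumbers are k₁ = √(2mE)/ℏ = 8.087 on the left and k₂ = √(2m(E − U))/ℏ = 5.684 on the right.
Continuity of ψ and ψ′ at the step yields the reflection amplitude r = (k₁ − k₂)/(k₁ + k₂) = 0.1745; thus R = |r|² = 0.03045, T = 0.9695.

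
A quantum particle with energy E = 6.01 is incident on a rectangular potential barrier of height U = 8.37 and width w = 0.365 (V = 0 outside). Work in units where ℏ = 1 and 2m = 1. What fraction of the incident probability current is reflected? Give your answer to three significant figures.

Since E < U the interior solution is evanescent with decay constant κ = √(2m(U − E))/ℏ = 1.536.
κw = 0.5607, sinh(κw) = 0.5906.
Matching ψ, ψ′ at both faces gives T = [1 + U² sinh²(κw) / (4E(U − E))]⁻¹ = 1/1.431 = 0.699.
R = 1 − T = 0.301.

R = 0.301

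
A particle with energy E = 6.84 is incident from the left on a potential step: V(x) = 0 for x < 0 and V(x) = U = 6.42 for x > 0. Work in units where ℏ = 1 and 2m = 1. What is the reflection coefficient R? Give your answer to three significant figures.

The wavenumbers are k₁ = √(2mE)/ℏ = 2.615 on the left and k₂ = √(2m(E − U))/ℏ = 0.6481 on the right.
Matching ψ and ψ′ at x = 0 gives r = (k₁ − k₂)/(k₁ + k₂), so R = r² = 0.3634 and T = 1 − R = 0.6366.

R = 0.363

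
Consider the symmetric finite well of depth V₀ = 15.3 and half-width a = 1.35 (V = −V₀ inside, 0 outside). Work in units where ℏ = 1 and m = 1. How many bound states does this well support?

N = 5

The dimensionless depth is z₀ = a√(2mV₀)/ℏ = 1.35 × √(30.60) = 7.468.
The even/odd transcendental equations gain one root per π/2 in z₀, giving N = 1 + ⌊2z₀/π⌋ = 1 + ⌊4.754⌋ = 5.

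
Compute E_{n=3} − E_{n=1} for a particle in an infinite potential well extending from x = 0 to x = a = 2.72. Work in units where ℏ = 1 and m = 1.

ΔE = 5.34

E_n = n²π²ℏ²/(2ma²), so ΔE = (3² − 1²) π²ℏ²/(2ma²).
ΔE = 8 × π² / (2 × 1 × 2.72²) = 5.336.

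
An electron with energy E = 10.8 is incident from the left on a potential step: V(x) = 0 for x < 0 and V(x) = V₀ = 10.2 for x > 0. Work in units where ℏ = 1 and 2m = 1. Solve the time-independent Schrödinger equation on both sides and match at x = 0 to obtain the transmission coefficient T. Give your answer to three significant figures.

T = 0.617

The wavenumbers are k₁ = √(2mE)/ℏ = 3.286 on the left and k₂ = √(2m(E − V₀))/ℏ = 0.7746 on the right.
Continuity of ψ and ψ′ at the step yields the reflection amplitude r = (k₁ − k₂)/(k₁ + k₂) = 0.6185; thus R = |r|² = 0.3826, T = 0.6174.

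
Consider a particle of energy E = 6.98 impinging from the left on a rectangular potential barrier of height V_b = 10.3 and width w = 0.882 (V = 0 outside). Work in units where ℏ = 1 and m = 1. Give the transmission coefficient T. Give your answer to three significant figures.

T = 0.0365

E < V_b: inside the barrier ψ ∝ e^{±κx} with κ = √(2m(V_b − E))/ℏ = 2.577.
κw = 2.273, sinh(κw) = 4.802.
The exact tunnelling result is T⁻¹ = 1 + V_b² sinh²(κw) / [4E(V_b − E)] = 27.39, so T = 0.0365.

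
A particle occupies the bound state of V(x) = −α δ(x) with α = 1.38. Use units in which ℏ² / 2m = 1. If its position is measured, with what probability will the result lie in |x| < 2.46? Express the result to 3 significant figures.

The normalised bound state is ψ = √κ e^{−κ|x|} with κ = mα/ℏ² = 0.6900.
P(|x| < d) = ∫_{−d}^{d} κ e^{−2κ|x|} dx = 1 − e^{−2κd} = 1 − e^{−3.395} = 0.9665.

P = 0.966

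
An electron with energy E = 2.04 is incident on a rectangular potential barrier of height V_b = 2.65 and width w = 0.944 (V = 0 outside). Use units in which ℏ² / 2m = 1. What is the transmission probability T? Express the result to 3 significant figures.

Since E < V_b the interior solution is evanescent with decay constant κ = √(2m(V_b − E))/ℏ = 0.7810.
κw = 0.7373, sinh(κw) = 0.8059.
Matching ψ, ψ′ at both faces gives T = [1 + V_b² sinh²(κw) / (4E(V_b − E))]⁻¹ = 1/1.916 = 0.522.

T = 0.522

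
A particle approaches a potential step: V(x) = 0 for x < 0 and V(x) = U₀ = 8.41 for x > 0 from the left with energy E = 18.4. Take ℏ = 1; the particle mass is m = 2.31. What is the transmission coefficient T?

On each side the TISE gives plane waves with k = √(2m(E − V))/ℏ: k₁ = √(2·2.31·18.4) = 9.220, k₂ = √(2·2.31·9.99) = 6.794.
Continuity of ψ and ψ′ at the step yields the reflection amplitude r = (k₁ − k₂)/(k₁ + k₂) = 0.1515; thus R = |r|² = 0.02296, T = 0.9770.

T = 0.977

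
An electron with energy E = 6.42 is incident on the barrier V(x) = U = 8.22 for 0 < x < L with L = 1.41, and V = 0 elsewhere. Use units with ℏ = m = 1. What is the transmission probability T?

T = 0.0129

Since E < U the interior solution is evanescent with decay constant κ = √(2m(U − E))/ℏ = 1.897.
κL = 2.675, sinh(κL) = 7.224.
Matching ψ, ψ′ at both faces gives T = [1 + U² sinh²(κL) / (4E(U − E))]⁻¹ = 1/77.28 = 0.0129.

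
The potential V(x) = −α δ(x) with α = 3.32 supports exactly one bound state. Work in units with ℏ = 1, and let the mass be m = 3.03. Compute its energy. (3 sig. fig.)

E = -16.7

For x ≠ 0 the bound state is ψ ∝ e^{−κ|x|}; integrating the TISE across the delta gives the cusp condition 2κ = 2mα/ℏ², so κ = 10.06.
Then E = −ℏ²κ²/(2m) = −mα²/(2ℏ²) = -16.70.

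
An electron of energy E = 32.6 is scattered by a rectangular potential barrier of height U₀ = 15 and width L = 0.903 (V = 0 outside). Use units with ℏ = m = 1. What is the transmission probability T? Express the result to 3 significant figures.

Above the barrier the interior wavenumber is k₂ = √(2m(E − U₀))/ℏ = 5.933, giving phase k₂L = 5.357.
Matching at both interfaces gives T⁻¹ = 1 + U₀² sin²(k₂L) / [4E(E − U₀)] = 1.063, hence T = 0.941.

T = 0.941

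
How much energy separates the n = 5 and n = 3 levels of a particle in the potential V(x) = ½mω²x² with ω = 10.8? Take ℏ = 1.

E_n = ℏω(n + ½), so ΔE = (5 − 3) ℏω = 2 × 10.8 = 21.60.

ΔE = 21.6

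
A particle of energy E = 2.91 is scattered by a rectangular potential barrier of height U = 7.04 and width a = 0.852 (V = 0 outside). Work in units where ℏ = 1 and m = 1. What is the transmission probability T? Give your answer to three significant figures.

Since E < U the interior solution is evanescent with decay constant κ = √(2m(U − E))/ℏ = 2.874.
κa = 2.449, sinh(κa) = 5.743.
Matching ψ, ψ′ at both faces gives T = [1 + U² sinh²(κa) / (4E(U − E))]⁻¹ = 1/35.01 = 0.0286.

T = 0.0286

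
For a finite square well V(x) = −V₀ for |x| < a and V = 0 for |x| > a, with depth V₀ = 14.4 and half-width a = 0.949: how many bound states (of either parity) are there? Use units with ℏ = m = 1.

Define the well-strength parameter z₀ = (a/ℏ)√(2mV₀) = 0.949 × √(2·1·14.4) = 5.093.
A new bound state (alternating even/odd) appears each time z₀ passes a multiple of π/2, so N = ⌊2z₀/π⌋ + 1 = ⌊3.242⌋ + 1 = 4.

N = 4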